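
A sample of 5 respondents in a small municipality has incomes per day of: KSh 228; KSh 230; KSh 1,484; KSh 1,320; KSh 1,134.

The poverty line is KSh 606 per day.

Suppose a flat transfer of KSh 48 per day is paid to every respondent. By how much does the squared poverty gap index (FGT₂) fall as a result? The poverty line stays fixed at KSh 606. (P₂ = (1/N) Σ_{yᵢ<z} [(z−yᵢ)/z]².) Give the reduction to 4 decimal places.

0.0369

Before: below the line — KSh 228, KSh 230; squared poverty gap index (FGT₂) = 0.154811.
After the KSh 48 transfer: below the line — KSh 276, KSh 278; squared poverty gap index (FGT₂) = 0.117899.
Reduction = 0.154811 − 0.117899 = 0.0369.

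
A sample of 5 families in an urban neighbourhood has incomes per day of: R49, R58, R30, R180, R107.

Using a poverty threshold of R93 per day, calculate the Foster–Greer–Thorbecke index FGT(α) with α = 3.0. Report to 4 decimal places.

Below z: R30, R49, R58 (q = 3 of N = 5).
Shortfall ratios: (93−30)/93 = 0.6774; (93−49)/93 = 0.4731; (93−58)/93 = 0.3763.
Raised to α = 3.0: 0.31087; 0.10590; 0.05330.
Sum = 0.470072; FGT(3.0) = 0.470072 / 5 = 0.0940.

0.0940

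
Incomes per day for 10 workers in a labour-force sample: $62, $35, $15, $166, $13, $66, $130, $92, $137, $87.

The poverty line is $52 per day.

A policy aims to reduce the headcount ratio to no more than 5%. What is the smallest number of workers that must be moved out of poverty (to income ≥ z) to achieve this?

3 of the 10 workers are poor, so H = 3/10 = 0.300.
A headcount ratio of at most 5% allows at most ⌊0.05 × 10⌋ = 0 poor workers.
So at least 3 − 0 = 3 must be lifted.

3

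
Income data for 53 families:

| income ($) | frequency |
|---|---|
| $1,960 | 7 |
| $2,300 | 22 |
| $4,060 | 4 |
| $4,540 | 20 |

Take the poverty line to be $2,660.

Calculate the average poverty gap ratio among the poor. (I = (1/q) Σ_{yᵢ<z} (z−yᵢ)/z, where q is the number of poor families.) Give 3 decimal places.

Incomes under z: 7×$1,960, 22×$2,300 (q = 29 of N = 53).
Relative gaps: 0.2632 (×7), 0.1353 (×22); sum = 4.819549.
I averages over the q = 29 poor units only: 4.819549 / 29 = 0.166.

0.166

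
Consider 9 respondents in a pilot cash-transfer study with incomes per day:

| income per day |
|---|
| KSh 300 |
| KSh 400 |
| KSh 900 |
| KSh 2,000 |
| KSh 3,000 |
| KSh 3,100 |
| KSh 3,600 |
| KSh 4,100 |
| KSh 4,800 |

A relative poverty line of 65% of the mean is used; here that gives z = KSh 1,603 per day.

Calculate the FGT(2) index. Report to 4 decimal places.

Poor units: KSh 300, KSh 400, KSh 900 (q = 3 of N = 9).
Gap ratios (z−y)/z: (1603−300)/1603 = 0.8129; (1603−400)/1603 = 0.7505; (1603−900)/1603 = 0.4386.
Squared: 0.6607; 0.5632; 0.1923.
Sum = 1.416257; P₂ = 1.416257 / 9 = 0.1574.

0.1574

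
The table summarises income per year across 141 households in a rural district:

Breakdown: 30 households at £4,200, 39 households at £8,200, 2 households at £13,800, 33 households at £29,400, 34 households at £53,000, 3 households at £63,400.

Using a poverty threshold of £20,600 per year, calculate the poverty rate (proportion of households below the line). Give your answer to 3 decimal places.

0.504

71 of the 141 households have income below £20,600.
H = 71/141 = 0.504.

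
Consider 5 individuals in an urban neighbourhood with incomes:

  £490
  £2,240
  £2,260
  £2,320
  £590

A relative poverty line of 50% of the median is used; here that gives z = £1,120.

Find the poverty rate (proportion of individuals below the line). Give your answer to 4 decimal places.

0.4000

2 of the 5 individuals have income below £1,120.
H = 2/5 = 0.4000.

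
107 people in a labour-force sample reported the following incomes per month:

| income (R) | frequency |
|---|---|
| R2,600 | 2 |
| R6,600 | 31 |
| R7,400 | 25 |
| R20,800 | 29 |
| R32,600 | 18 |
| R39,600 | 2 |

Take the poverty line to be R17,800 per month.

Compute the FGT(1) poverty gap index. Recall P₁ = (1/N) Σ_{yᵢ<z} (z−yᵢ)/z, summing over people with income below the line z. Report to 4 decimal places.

Below z: 2×R2,600, 31×R6,600, 25×R7,400 (q = 58 of N = 107).
Normalized shortfalls: (17800−2600)/17800 = 0.8539 (×2); (17800−6600)/17800 = 0.6292 (×31); (17800−7400)/17800 = 0.5843 (×25).
Sum of shortfalls = 35.820225; P₁ averages over all N: 35.820225 / 107 = 0.3348.

0.3348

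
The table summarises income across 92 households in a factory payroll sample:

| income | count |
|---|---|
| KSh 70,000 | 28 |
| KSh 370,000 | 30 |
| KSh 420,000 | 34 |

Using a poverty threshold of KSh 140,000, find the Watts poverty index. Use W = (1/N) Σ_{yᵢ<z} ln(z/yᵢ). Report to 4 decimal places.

0.2110

Below the line: 28×KSh 70,000 (q = 28 of N = 92).
Log gaps: ln(140000/70000) = 0.6931 (×28).
W = 19.408121 / 92 = 0.2110.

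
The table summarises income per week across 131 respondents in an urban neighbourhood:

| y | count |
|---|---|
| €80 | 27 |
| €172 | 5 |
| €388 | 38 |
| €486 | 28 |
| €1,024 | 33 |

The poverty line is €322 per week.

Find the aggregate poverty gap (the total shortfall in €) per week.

Below the line: 27×€80, 5×€172 (q = 32 of N = 131).
Individual gaps: 27×(322−80) = 6534; 5×(322−172) = 750.
Aggregate gap = €7,284.

€7,284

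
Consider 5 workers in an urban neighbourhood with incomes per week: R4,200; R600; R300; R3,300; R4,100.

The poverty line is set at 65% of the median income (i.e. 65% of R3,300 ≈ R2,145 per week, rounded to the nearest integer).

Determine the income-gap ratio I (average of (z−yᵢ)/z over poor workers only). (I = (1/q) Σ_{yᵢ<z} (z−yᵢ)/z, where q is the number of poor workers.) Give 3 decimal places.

Below the line: R300, R600 (q = 2 of N = 5).
Relative gaps: 0.8601, 0.7203; sum = 1.580420.
The income-gap ratio divides by q (the poor only): 1.580420 / 2 = 0.790.

0.790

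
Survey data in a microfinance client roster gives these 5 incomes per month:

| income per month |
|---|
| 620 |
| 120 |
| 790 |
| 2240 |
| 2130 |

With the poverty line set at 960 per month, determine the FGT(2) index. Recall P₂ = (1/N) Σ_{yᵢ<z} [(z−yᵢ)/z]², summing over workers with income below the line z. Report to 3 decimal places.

0.184

Incomes under z: 120, 620, 790 (q = 3 of N = 5).
Normalized shortfalls: (960−120)/960 = 0.8750; (960−620)/960 = 0.3542; (960−790)/960 = 0.1771.
Squared: 0.7656; 0.1254; 0.0314.
Sum = 0.922418; P₂ = 0.922418 / 5 = 0.184.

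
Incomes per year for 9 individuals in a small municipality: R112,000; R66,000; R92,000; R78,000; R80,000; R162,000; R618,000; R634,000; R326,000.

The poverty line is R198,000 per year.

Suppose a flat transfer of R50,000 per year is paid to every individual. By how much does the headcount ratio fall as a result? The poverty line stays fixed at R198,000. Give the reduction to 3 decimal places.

Before: below the line — R66,000, R78,000, R80,000, R92,000, R112,000, R162,000; headcount ratio = 0.66667.
After the R50,000 transfer: below the line — R116,000, R128,000, R130,000, R142,000, R162,000; headcount ratio = 0.55556.
Reduction = 0.66667 − 0.55556 = 0.111.

0.111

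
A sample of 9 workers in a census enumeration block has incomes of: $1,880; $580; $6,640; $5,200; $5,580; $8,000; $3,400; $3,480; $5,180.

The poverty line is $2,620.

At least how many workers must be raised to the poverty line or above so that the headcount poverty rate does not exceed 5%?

2

2 of the 9 workers are poor, so H = 2/9 = 0.222.
A headcount ratio of at most 5% allows at most ⌊0.05 × 9⌋ = 0 poor workers.
So at least 2 − 0 = 2 must be lifted.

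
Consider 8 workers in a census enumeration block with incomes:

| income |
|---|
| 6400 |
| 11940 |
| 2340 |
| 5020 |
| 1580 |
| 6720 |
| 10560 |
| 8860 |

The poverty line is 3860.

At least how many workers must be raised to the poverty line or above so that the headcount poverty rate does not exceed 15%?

1

2 of the 8 workers are poor, so H = 2/8 = 0.250.
A headcount ratio of at most 15% allows at most ⌊0.15 × 8⌋ = 1 poor workers.
So at least 2 − 1 = 1 must be lifted.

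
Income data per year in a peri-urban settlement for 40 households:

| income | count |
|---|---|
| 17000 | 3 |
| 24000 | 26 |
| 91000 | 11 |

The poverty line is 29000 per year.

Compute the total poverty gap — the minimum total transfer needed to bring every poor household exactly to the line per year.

166000

Incomes under z: 3×17000, 26×24000 (q = 29 of N = 40).
Individual gaps: 3×(29000−17000) = 36000; 26×(29000−24000) = 130000.
Aggregate gap = 166000.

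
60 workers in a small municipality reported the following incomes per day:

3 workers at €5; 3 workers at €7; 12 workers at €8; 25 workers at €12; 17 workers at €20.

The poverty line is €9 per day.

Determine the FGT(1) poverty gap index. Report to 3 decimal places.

0.056

Below z: 3×€5, 3×€7, 12×€8 (q = 18 of N = 60).
Shortfall ratios: (9−5)/9 = 0.4444 (×3); (9−7)/9 = 0.2222 (×3); (9−8)/9 = 0.1111 (×12).
Sum of shortfalls = 3.333333; P₁ averages over all N: 3.333333 / 60 = 0.056.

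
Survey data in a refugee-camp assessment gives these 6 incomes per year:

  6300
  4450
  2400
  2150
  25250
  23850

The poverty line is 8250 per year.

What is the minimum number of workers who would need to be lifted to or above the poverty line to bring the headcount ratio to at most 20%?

3

4 of the 6 workers are poor, so H = 4/6 = 0.667.
A headcount ratio of at most 20% allows at most ⌊0.20 × 6⌋ = 1 poor workers.
So at least 4 − 1 = 3 must be lifted.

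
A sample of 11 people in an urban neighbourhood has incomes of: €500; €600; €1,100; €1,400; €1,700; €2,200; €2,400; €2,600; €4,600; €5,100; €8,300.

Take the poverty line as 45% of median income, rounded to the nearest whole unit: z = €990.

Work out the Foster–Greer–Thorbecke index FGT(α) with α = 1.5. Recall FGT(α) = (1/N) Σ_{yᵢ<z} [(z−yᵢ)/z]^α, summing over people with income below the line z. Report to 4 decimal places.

0.0541

Poor units: €500, €600 (q = 2 of N = 11).
Gap ratios (z−y)/z: (990−500)/990 = 0.4949; (990−600)/990 = 0.3939.
Raised to α = 1.5: 0.34821; 0.24725.
Sum = 0.595465; FGT(1.5) = 0.595465 / 11 = 0.0541.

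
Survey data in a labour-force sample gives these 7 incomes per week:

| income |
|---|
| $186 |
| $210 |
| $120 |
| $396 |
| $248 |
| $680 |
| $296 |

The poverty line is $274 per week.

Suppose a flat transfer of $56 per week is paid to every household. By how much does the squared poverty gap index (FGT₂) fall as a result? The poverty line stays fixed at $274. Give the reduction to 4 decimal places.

Before: below the line — $120, $186, $210, $248; squared poverty gap index (FGT₂) = 0.068943.
After the $56 transfer: below the line — $176, $242, $266; squared poverty gap index (FGT₂) = 0.020345.
Reduction = 0.068943 − 0.020345 = 0.0486.

0.0486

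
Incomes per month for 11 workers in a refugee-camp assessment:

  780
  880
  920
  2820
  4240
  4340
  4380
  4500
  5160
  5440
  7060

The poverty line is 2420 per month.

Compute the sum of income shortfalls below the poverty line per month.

4680

Incomes under z: 780, 880, 920 (q = 3 of N = 11).
Individual gaps: 2420−780 = 1640; 2420−880 = 1540; 2420−920 = 1500.
Aggregate gap = 4680.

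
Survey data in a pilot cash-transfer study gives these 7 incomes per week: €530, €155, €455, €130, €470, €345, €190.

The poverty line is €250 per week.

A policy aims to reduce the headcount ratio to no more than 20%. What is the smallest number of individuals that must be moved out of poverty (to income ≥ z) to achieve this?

2

Currently q = 3 of N = 7 are below the line (H = 0.429).
A headcount ratio of at most 20% allows at most ⌊0.20 × 7⌋ = 1 poor individuals.
So at least 3 − 1 = 2 must be lifted.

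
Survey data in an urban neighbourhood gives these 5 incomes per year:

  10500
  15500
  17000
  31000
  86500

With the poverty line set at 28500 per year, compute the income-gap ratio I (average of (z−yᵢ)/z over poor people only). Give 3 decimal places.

Below z: 10500, 15500, 17000 (q = 3 of N = 5).
Relative gaps: 0.6316, 0.4561, 0.4035; sum = 1.491228.
I averages over the q = 3 poor units only: 1.491228 / 3 = 0.497.

0.497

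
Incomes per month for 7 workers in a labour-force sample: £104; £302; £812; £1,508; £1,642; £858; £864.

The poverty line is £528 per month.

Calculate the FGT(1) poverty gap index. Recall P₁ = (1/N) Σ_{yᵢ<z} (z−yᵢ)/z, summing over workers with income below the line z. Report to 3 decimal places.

0.176

Below the line: £104, £302 (q = 2 of N = 7).
Relative gaps: (528−104)/528 = 0.8030; (528−302)/528 = 0.4280.
Sum of shortfalls = 1.231061; P₁ averages over all N: 1.231061 / 7 = 0.176.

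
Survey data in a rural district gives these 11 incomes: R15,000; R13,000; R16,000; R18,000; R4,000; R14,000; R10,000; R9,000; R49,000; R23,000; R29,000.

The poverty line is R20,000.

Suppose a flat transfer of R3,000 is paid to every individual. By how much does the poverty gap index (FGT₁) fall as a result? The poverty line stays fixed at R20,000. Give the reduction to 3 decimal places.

Before: below the line — R4,000, R9,000, R10,000, R13,000, R14,000, R15,000, R16,000, R18,000; poverty gap index (FGT₁) = 0.27727.
After the R3,000 transfer: below the line — R7,000, R12,000, R13,000, R16,000, R17,000, R18,000, R19,000; poverty gap index (FGT₁) = 0.17273.
Reduction = 0.27727 − 0.17273 = 0.105.

0.105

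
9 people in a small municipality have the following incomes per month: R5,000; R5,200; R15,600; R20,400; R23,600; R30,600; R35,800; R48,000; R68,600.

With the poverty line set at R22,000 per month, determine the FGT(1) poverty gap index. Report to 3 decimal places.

Poor units: R5,000, R5,200, R15,600, R20,400 (q = 4 of N = 9).
Shortfall ratios: (22000−5000)/22000 = 0.7727; (22000−5200)/22000 = 0.7636; (22000−15600)/22000 = 0.2909; (22000−20400)/22000 = 0.0727.
Σ = 1.900000. Dividing by the full population N = 9 gives P₁ = 0.211.

0.211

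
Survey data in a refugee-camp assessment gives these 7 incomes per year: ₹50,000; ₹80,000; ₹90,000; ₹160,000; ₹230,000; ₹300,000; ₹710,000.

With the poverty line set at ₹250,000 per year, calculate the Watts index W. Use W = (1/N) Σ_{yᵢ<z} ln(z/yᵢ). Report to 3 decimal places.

0.614

Incomes under z: ₹50,000, ₹80,000, ₹90,000, ₹160,000, ₹230,000 (q = 5 of N = 7).
Log shortfalls: ln(250000/50000) = 1.6094; ln(250000/80000) = 1.1394; ln(250000/90000) = 1.0217; ln(250000/160000) = 0.4463; ln(250000/230000) = 0.0834.
W = 4.300192 / 7 = 0.614.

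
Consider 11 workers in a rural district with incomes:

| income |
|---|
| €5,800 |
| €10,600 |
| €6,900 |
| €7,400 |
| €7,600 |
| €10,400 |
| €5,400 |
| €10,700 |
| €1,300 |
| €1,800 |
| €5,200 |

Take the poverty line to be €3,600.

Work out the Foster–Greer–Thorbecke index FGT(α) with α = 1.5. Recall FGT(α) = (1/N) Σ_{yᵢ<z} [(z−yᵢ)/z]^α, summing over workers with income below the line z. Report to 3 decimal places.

0.079

Poor units: €1,300, €1,800 (q = 2 of N = 11).
Shortfall ratios: (3600−1300)/3600 = 0.6389; (3600−1800)/3600 = 0.5000.
Raised to α = 1.5: 0.51067; 0.35355.
Sum = 0.864221; FGT(1.5) = 0.864221 / 11 = 0.079.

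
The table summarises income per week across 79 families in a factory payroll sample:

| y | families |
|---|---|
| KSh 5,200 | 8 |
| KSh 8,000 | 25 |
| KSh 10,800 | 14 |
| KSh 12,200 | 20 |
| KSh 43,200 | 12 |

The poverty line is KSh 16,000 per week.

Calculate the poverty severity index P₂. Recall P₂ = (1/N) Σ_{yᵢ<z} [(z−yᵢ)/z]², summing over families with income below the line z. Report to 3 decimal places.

Below the line: 8×KSh 5,200, 25×KSh 8,000, 14×KSh 10,800, 20×KSh 12,200 (q = 67 of N = 79).
Gap ratios (z−y)/z: (16000−5200)/16000 = 0.6750 (×8); (16000−8000)/16000 = 0.5000 (×25); (16000−10800)/16000 = 0.3250 (×14); (16000−12200)/16000 = 0.2375 (×20).
Squared: 0.4556 (×8); 0.2500 (×25); 0.1056 (×14); 0.0564 (×20).
Sum = 12.501875; P₂ = 12.501875 / 79 = 0.158.

0.158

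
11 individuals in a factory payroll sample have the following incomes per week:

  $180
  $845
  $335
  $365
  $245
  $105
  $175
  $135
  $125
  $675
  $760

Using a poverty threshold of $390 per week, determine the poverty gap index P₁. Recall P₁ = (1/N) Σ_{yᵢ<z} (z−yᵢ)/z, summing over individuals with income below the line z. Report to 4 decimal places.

0.3392

Below z: $105, $125, $135, $175, $180, $245, $335, $365 (q = 8 of N = 11).
Gap ratios (z−y)/z: (390−105)/390 = 0.7308; (390−125)/390 = 0.6795; (390−135)/390 = 0.6538; (390−175)/390 = 0.5513; (390−180)/390 = 0.5385; (390−245)/390 = 0.3718; (390−335)/390 = 0.1410; (390−365)/390 = 0.0641.
Sum of shortfalls = 3.730769; P₁ averages over all N: 3.730769 / 11 = 0.3392.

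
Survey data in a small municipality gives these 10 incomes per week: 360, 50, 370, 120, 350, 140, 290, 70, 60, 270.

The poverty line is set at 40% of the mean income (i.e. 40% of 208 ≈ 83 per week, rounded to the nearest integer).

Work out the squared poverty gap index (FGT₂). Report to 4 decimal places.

0.0259

Below the line: 50, 60, 70 (q = 3 of N = 10).
Shortfall ratios: (83−50)/83 = 0.3976; (83−60)/83 = 0.2771; (83−70)/83 = 0.1566.
Squared: 0.1581; 0.0768; 0.0245.
Sum = 0.259399; P₂ = 0.259399 / 10 = 0.0259.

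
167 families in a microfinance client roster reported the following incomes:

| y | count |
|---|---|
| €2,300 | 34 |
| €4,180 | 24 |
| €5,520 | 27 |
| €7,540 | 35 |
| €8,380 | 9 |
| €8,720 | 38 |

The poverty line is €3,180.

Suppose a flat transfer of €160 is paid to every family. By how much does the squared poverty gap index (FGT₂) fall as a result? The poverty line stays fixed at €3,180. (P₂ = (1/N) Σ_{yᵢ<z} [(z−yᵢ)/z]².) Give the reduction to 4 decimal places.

0.0052

Before: below the line — 34×€2,300; squared poverty gap index (FGT₂) = 0.015591.
After the €160 transfer: below the line — 34×€2,460; squared poverty gap index (FGT₂) = 0.010437.
Reduction = 0.015591 − 0.010437 = 0.0052.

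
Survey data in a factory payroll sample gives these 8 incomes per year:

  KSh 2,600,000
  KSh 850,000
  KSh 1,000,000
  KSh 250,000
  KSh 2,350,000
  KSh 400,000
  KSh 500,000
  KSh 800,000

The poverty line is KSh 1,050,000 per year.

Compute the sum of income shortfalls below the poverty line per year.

Incomes under z: KSh 250,000, KSh 400,000, KSh 500,000, KSh 800,000, KSh 850,000, KSh 1,000,000 (q = 6 of N = 8).
Individual gaps: 1050000−250000 = 800000; 1050000−400000 = 650000; 1050000−500000 = 550000; 1050000−800000 = 250000; 1050000−850000 = 200000; 1050000−1000000 = 50000.
Aggregate gap = KSh 2,500,000.

KSh 2,500,000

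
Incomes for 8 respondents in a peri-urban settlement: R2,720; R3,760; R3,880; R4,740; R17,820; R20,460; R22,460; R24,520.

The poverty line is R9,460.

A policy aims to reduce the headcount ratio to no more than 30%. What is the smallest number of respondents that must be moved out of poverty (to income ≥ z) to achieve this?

2

4 of the 8 respondents are poor, so H = 4/8 = 0.500.
A headcount ratio of at most 30% allows at most ⌊0.30 × 8⌋ = 2 poor respondents.
So at least 4 − 2 = 2 must be lifted.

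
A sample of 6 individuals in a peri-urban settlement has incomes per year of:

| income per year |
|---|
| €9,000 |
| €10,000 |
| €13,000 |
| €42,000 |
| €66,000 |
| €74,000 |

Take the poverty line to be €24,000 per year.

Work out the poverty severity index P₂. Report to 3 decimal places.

0.157

Below the line: €9,000, €10,000, €13,000 (q = 3 of N = 6).
Relative gaps: (24000−9000)/24000 = 0.6250; (24000−10000)/24000 = 0.5833; (24000−13000)/24000 = 0.4583.
Squared: 0.3906; 0.3403; 0.2101.
Sum = 0.940972; P₂ = 0.940972 / 6 = 0.157.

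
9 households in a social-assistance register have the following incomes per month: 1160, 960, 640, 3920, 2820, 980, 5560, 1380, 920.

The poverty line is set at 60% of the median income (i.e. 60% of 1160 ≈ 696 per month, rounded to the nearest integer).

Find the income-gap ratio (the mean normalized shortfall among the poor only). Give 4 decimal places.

0.0805

Poor units: 640 (q = 1 of N = 9).
Shortfall ratios (z−y)/z: 0.0805; sum = 0.080460.
The income-gap ratio divides by q (the poor only): 0.080460 / 1 = 0.0805.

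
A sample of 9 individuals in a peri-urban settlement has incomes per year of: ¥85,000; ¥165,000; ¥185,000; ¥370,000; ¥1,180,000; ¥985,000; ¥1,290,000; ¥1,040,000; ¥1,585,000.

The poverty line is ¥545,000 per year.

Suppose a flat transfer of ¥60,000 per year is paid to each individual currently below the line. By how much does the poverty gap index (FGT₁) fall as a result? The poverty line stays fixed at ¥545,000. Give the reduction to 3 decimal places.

0.049

Before: below the line — ¥85,000, ¥165,000, ¥185,000, ¥370,000; poverty gap index (FGT₁) = 0.28033.
After the ¥60,000 transfer: below the line — ¥145,000, ¥225,000, ¥245,000, ¥430,000; poverty gap index (FGT₁) = 0.23140.
Reduction = 0.28033 − 0.23140 = 0.049.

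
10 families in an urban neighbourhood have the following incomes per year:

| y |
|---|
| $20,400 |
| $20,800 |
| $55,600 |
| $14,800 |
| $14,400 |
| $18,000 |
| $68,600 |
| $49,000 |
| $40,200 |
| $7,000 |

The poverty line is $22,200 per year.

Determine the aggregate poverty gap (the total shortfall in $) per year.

Below the line: $7,000, $14,400, $14,800, $18,000, $20,400, $20,800 (q = 6 of N = 10).
Individual gaps: 22200−7000 = 15200; 22200−14400 = 7800; 22200−14800 = 7400; 22200−18000 = 4200; 22200−20400 = 1800; 22200−20800 = 1400.
Aggregate gap = $37,800.

$37,800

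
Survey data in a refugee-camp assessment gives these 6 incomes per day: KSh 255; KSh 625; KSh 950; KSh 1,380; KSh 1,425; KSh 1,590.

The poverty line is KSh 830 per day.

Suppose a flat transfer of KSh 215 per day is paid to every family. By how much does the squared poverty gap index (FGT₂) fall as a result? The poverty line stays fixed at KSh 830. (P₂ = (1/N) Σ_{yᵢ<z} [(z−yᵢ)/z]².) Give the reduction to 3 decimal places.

0.059

Before: below the line — KSh 255, KSh 625; squared poverty gap index (FGT₂) = 0.09016.
After the KSh 215 transfer: below the line — KSh 470; squared poverty gap index (FGT₂) = 0.03135.
Reduction = 0.09016 − 0.03135 = 0.059.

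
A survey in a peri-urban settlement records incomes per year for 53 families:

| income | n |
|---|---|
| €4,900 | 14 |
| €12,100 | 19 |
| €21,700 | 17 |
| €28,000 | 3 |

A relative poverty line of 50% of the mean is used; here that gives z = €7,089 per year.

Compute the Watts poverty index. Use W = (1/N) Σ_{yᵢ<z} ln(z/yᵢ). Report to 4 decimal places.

0.0976

Below the line: 14×€4,900 (q = 14 of N = 53).
Log shortfalls: ln(7089/4900) = 0.3693 (×14).
W = 5.170327 / 53 = 0.0976.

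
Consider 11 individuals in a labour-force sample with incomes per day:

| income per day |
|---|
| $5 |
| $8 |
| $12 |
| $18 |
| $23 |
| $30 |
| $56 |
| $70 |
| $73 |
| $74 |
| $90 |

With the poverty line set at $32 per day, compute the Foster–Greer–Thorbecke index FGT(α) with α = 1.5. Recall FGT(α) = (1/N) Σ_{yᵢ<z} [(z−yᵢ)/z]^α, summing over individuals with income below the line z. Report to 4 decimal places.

0.2157

Poor units: $5, $8, $12, $18, $23, $30 (q = 6 of N = 11).
Relative gaps: (32−5)/32 = 0.8438; (32−8)/32 = 0.7500; (32−12)/32 = 0.6250; (32−18)/32 = 0.4375; (32−23)/32 = 0.2812; (32−30)/32 = 0.0625.
Raised to α = 1.5: 0.77503; 0.64952; 0.49411; 0.28938; 0.14916; 0.01562.
Sum = 2.372818; FGT(1.5) = 2.372818 / 11 = 0.2157.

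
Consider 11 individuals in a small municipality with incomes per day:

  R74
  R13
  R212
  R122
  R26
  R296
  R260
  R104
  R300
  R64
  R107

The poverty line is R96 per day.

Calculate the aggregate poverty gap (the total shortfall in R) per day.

R207

Incomes under z: R13, R26, R64, R74 (q = 4 of N = 11).
Individual gaps: 96−13 = 83; 96−26 = 70; 96−64 = 32; 96−74 = 22.
Aggregate gap = R207.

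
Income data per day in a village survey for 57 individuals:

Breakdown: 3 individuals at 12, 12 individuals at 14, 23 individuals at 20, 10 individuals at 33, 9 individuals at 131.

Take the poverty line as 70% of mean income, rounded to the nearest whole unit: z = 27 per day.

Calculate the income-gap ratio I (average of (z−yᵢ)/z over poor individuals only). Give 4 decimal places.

Poor units: 3×12, 12×14, 23×20 (q = 38 of N = 57).
Shortfall ratios (z−y)/z: 0.5556 (×3), 0.4815 (×12), 0.2593 (×23); sum = 13.407407.
The income-gap ratio divides by q (the poor only): 13.407407 / 38 = 0.3528.

0.3528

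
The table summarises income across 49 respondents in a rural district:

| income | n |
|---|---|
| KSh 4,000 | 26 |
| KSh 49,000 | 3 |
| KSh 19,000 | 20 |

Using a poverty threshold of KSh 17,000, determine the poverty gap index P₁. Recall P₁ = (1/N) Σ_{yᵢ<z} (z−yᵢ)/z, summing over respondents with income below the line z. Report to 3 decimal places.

Incomes under z: 26×KSh 4,000 (q = 26 of N = 49).
Normalized shortfalls: (17000−4000)/17000 = 0.7647 (×26).
Sum of shortfalls = 19.882353; P₁ averages over all N: 19.882353 / 49 = 0.406.

0.406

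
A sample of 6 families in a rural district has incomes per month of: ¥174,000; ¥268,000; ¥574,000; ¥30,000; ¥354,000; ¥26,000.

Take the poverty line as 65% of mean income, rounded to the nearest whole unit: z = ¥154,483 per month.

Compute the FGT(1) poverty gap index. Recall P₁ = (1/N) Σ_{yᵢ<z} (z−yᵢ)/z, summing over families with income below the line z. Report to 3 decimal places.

0.273

Poor units: ¥26,000, ¥30,000 (q = 2 of N = 6).
Relative gaps: (154483−26000)/154483 = 0.8317; (154483−30000)/154483 = 0.8058.
Σ = 1.637501. Dividing by the full population N = 6 gives P₁ = 0.273.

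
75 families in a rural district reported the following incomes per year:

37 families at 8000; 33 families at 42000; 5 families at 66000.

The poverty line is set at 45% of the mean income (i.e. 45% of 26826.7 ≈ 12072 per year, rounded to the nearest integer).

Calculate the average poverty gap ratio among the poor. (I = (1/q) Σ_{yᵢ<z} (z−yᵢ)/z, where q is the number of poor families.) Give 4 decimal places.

Incomes under z: 37×8000 (q = 37 of N = 75).
Shortfall ratios (z−y)/z: 0.3373 (×37); sum = 12.480451.
I averages over the q = 37 poor units only: 12.480451 / 37 = 0.3373.

0.3373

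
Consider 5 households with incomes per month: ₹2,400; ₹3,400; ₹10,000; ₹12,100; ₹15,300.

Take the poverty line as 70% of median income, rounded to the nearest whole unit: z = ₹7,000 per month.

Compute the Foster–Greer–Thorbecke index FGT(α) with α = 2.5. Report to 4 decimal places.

Below z: ₹2,400, ₹3,400 (q = 2 of N = 5).
Relative gaps: (7000−2400)/7000 = 0.6571; (7000−3400)/7000 = 0.5143.
Raised to α = 2.5: 0.35007; 0.18968.
Sum = 0.539741; FGT(2.5) = 0.539741 / 5 = 0.1079.

0.1079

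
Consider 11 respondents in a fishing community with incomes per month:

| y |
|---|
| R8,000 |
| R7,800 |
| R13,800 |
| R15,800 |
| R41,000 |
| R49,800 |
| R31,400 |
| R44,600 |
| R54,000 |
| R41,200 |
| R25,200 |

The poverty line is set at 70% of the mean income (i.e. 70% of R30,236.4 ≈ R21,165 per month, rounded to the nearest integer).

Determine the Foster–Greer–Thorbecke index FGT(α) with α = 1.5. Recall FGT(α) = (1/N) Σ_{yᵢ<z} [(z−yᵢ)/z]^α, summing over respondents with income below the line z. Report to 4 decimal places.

Below z: R7,800, R8,000, R13,800, R15,800 (q = 4 of N = 11).
Normalized shortfalls: (21165−7800)/21165 = 0.6315; (21165−8000)/21165 = 0.6220; (21165−13800)/21165 = 0.3480; (21165−15800)/21165 = 0.2535.
Raised to α = 1.5: 0.50179; 0.49057; 0.20527; 0.12762.
Sum = 1.325263; FGT(1.5) = 1.325263 / 11 = 0.1205.

0.1205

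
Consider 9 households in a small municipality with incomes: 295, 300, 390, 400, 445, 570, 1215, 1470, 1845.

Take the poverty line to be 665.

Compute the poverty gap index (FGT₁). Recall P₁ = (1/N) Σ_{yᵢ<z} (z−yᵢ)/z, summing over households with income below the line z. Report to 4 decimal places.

Below the line: 295, 300, 390, 400, 445, 570 (q = 6 of N = 9).
Normalized shortfalls: (665−295)/665 = 0.5564; (665−300)/665 = 0.5489; (665−390)/665 = 0.4135; (665−400)/665 = 0.3985; (665−445)/665 = 0.3308; (665−570)/665 = 0.1429.
Σ = 2.390977. Dividing by the full population N = 9 gives P₁ = 0.2657.

0.2657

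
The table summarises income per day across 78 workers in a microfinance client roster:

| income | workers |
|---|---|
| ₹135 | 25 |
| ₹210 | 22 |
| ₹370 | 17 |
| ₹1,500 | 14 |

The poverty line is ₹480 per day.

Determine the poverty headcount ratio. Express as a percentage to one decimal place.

82.1%

64 of the 78 workers have income below ₹480.
H = 64/78 = 82.1%.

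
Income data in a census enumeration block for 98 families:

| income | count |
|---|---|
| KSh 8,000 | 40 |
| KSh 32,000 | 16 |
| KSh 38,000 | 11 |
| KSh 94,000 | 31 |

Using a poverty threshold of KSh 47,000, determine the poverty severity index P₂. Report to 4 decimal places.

Below the line: 40×KSh 8,000, 16×KSh 32,000, 11×KSh 38,000 (q = 67 of N = 98).
Normalized shortfalls: (47000−8000)/47000 = 0.8298 (×40); (47000−32000)/47000 = 0.3191 (×16); (47000−38000)/47000 = 0.1915 (×11).
Squared: 0.6885 (×40); 0.1019 (×16); 0.0367 (×11).
Sum = 29.574921; P₂ = 29.574921 / 98 = 0.3018.

0.3018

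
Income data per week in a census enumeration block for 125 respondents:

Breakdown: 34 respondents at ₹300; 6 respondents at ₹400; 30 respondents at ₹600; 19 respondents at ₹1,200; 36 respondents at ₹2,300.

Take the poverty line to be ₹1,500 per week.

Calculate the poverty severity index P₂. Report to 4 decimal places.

0.2924

Below the line: 34×₹300, 6×₹400, 30×₹600, 19×₹1,200 (q = 89 of N = 125).
Gap ratios (z−y)/z: (1500−300)/1500 = 0.8000 (×34); (1500−400)/1500 = 0.7333 (×6); (1500−600)/1500 = 0.6000 (×30); (1500−1200)/1500 = 0.2000 (×19).
Squared: 0.6400 (×34); 0.5378 (×6); 0.3600 (×30); 0.0400 (×19).
Sum = 36.546667; P₂ = 36.546667 / 125 = 0.2924.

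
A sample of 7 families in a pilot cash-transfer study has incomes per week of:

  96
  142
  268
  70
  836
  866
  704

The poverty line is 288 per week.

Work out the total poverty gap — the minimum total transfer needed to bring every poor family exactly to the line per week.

Below z: 70, 96, 142, 268 (q = 4 of N = 7).
Individual gaps: 288−70 = 218; 288−96 = 192; 288−142 = 146; 288−268 = 20.
Aggregate gap = 576.

576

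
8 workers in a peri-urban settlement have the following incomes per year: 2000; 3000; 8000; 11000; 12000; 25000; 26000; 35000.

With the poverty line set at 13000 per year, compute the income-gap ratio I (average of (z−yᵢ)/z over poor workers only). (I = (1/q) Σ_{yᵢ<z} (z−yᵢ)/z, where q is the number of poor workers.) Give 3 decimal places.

Incomes under z: 2000, 3000, 8000, 11000, 12000 (q = 5 of N = 8).
Relative gaps: 0.8462, 0.7692, 0.3846, 0.1538, 0.0769; sum = 2.230769.
I averages over the q = 5 poor units only: 2.230769 / 5 = 0.446.

0.446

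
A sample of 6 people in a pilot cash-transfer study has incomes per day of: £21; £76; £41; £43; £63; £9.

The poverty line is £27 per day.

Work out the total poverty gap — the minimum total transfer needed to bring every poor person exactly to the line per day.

Below z: £9, £21 (q = 2 of N = 6).
Individual gaps: 27−9 = 18; 27−21 = 6.
Aggregate gap = £24.

£24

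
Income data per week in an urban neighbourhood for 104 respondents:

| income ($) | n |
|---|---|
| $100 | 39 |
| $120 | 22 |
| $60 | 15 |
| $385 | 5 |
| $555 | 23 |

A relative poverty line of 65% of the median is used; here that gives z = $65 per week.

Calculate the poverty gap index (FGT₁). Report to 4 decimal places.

0.0111

Below the line: 15×$60 (q = 15 of N = 104).
Gap ratios (z−y)/z: (65−60)/65 = 0.0769 (×15).
Sum of shortfalls = 1.153846; P₁ averages over all N: 1.153846 / 104 = 0.0111.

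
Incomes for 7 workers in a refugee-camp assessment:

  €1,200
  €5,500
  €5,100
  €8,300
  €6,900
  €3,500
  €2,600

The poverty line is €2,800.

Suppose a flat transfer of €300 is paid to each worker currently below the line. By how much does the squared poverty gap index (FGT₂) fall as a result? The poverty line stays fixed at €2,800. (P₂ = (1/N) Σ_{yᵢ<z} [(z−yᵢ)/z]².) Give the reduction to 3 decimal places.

0.017

Before: below the line — €1,200, €2,600; squared poverty gap index (FGT₂) = 0.04738.
After the €300 transfer: below the line — €1,500; squared poverty gap index (FGT₂) = 0.03079.
Reduction = 0.04738 − 0.03079 = 0.017.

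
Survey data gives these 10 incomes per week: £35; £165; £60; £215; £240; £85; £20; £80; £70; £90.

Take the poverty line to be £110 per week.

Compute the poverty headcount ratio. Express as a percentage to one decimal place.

70.0%

7 of the 10 workers have income below £110.
H = 7/10 = 70.0%.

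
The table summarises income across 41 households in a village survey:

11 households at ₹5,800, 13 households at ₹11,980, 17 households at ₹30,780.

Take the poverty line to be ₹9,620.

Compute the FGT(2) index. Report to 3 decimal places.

0.042

Poor units: 11×₹5,800 (q = 11 of N = 41).
Shortfall ratios: (9620−5800)/9620 = 0.3971 (×11).
Squared: 0.1577 (×11).
Sum = 1.734480; P₂ = 1.734480 / 41 = 0.042.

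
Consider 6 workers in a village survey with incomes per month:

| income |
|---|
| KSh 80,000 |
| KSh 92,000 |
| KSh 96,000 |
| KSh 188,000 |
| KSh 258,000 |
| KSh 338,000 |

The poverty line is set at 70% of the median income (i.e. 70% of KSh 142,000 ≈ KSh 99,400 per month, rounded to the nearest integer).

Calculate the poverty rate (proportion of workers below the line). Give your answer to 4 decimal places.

3 of the 6 workers have income below KSh 99,400.
H = 3/6 = 0.5000.

0.5000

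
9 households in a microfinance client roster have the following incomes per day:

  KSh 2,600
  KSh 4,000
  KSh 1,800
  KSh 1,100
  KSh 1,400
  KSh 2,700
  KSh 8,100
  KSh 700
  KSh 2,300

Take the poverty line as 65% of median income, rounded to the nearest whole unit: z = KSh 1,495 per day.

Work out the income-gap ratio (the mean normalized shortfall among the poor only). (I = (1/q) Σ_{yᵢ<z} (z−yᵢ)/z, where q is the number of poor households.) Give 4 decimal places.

Below the line: KSh 700, KSh 1,100, KSh 1,400 (q = 3 of N = 9).
Shortfall ratios (z−y)/z: 0.5318, 0.2642, 0.0635; sum = 0.859532.
I averages over the q = 3 poor units only: 0.859532 / 3 = 0.2865.

0.2865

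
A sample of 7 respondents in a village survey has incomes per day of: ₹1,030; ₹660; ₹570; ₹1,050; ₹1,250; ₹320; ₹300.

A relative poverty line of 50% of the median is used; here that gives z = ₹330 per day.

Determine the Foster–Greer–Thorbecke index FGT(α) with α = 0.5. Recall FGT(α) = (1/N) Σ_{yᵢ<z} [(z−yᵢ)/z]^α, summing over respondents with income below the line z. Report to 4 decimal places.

0.0679

Below the line: ₹300, ₹320 (q = 2 of N = 7).
Relative gaps: (330−300)/330 = 0.0909; (330−320)/330 = 0.0303.
Raised to α = 0.5: 0.30151; 0.17408.
Sum = 0.475589; FGT(0.5) = 0.475589 / 7 = 0.0679.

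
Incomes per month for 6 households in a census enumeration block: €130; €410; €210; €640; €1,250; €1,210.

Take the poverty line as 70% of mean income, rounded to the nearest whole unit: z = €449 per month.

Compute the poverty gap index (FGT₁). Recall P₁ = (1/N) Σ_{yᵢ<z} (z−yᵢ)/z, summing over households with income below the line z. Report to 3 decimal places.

0.222

Incomes under z: €130, €210, €410 (q = 3 of N = 6).
Normalized shortfalls: (449−130)/449 = 0.7105; (449−210)/449 = 0.5323; (449−410)/449 = 0.0869.
Sum of shortfalls = 1.329621; P₁ averages over all N: 1.329621 / 6 = 0.222.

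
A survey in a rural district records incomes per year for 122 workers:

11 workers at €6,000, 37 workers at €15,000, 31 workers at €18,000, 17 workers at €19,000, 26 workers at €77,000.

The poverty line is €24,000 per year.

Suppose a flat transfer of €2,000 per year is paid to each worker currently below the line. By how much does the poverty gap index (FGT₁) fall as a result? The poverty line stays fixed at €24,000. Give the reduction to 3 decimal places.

Before: below the line — 11×€6,000, 37×€15,000, 31×€18,000, 17×€19,000; poverty gap index (FGT₁) = 0.27391.
After the €2,000 transfer: below the line — 11×€8,000, 37×€17,000, 31×€20,000, 17×€21,000; poverty gap index (FGT₁) = 0.20833.
Reduction = 0.27391 − 0.20833 = 0.066.

0.066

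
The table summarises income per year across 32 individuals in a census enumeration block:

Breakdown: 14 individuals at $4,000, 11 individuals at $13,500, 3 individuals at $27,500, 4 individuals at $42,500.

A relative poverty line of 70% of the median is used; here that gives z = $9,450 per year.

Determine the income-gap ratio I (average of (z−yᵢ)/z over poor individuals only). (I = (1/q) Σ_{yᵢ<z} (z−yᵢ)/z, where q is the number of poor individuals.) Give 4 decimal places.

0.5767

Below z: 14×$4,000 (q = 14 of N = 32).
Relative gaps: 0.5767 (×14); sum = 8.074074.
The income-gap ratio divides by q (the poor only): 8.074074 / 14 = 0.5767.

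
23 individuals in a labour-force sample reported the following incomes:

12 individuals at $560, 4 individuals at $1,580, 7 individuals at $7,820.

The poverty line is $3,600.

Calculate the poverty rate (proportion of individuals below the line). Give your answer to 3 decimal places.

0.696

16 of the 23 individuals have income below $3,600.
H = 16/23 = 0.696.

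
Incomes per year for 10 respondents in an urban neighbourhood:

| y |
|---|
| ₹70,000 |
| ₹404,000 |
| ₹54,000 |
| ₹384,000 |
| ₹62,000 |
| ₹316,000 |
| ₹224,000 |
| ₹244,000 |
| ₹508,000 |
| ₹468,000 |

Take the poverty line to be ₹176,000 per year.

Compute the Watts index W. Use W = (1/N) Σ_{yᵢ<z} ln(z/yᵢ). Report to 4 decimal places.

Incomes under z: ₹54,000, ₹62,000, ₹70,000 (q = 3 of N = 10).
Log gaps: ln(176000/54000) = 1.1815; ln(176000/62000) = 1.0433; ln(176000/70000) = 0.9220.
W = 3.146838 / 10 = 0.3147.

0.3147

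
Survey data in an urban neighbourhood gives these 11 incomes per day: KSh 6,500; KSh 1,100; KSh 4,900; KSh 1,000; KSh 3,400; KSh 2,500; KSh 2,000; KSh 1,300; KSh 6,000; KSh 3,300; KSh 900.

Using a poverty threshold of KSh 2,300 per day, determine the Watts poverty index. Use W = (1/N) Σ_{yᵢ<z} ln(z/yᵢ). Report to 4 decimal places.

Below z: KSh 900, KSh 1,000, KSh 1,100, KSh 1,300, KSh 2,000 (q = 5 of N = 11).
ln(z/y) terms: ln(2300/900) = 0.9383; ln(2300/1000) = 0.8329; ln(2300/1100) = 0.7376; ln(2300/1300) = 0.5705; ln(2300/2000) = 0.1398.
W = 3.219085 / 11 = 0.2926.

0.2926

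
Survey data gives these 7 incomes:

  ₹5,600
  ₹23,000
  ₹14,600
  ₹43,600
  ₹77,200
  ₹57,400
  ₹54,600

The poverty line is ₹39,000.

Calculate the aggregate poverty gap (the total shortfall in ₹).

Below the line: ₹5,600, ₹14,600, ₹23,000 (q = 3 of N = 7).
Individual gaps: 39000−5600 = 33400; 39000−14600 = 24400; 39000−23000 = 16000.
Aggregate gap = ₹73,800.

₹73,800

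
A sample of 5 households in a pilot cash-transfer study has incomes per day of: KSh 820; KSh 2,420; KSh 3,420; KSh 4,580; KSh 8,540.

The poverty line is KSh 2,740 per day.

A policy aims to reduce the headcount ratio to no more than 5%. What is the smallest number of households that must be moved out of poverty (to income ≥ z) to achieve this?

Currently q = 2 of N = 5 are below the line (H = 0.400).
A headcount ratio of at most 5% allows at most ⌊0.05 × 5⌋ = 0 poor households.
So at least 2 − 0 = 2 must be lifted.

2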